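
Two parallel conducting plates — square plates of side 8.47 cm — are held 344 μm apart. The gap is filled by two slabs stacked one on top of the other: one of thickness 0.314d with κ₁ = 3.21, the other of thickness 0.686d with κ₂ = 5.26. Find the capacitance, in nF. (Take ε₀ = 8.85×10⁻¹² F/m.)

A = (8.47 cm)² = 7.17×10⁻³ m².
Stacked slabs ⇒ two capacitors in series, each with the full plate area.
C₁ = κ₁ε₀A/d₁ = 3.21 × 8.85×10⁻¹² × 7.17×10⁻³ / 1.08×10⁻⁴ = 1.89×10⁻⁹ F.
C₂ = κ₂ε₀A/d₂ = 5.26 × 8.85×10⁻¹² × 7.17×10⁻³ / 2.36×10⁻⁴ = 1.42×10⁻⁹ F.
C = (1/C₁ + 1/C₂)⁻¹ = 8.09×10⁻¹⁰ F.

0.809 nF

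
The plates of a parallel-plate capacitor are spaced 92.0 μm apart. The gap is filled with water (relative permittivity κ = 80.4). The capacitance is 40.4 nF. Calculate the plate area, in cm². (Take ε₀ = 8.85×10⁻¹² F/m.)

A = Cd/(κε₀) = 4.04×10⁻⁸ × 9.20×10⁻⁵ / (80.4 × 8.85×10⁻¹²) = 5.22×10⁻³ m².

52.2 cm²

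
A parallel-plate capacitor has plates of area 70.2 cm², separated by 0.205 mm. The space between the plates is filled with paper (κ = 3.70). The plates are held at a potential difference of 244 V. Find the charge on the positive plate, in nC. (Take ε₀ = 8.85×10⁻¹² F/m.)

A = 70.2 cm² = 7.02×10⁻³ m².
C = κε₀A/d = 3.70 × 8.85×10⁻¹² × 7.02×10⁻³ / 2.05×10⁻⁴ = 1.12×10⁻⁹ F.
Q = CV = 1.12×10⁻⁹ × 244 = 2.74×10⁻⁷ C.

274 nC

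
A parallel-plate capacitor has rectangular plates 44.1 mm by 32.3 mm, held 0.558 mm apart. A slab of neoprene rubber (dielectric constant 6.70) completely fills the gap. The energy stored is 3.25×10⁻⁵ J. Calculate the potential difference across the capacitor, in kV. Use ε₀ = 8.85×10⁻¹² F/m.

0.655 kV

A = 44.1 × 32.3 mm² = 1.42×10⁻³ m².
C = κε₀A/d = 6.70 × 8.85×10⁻¹² × 1.42×10⁻³ / 5.58×10⁻⁴ = 1.51×10⁻¹⁰ F.
V = √(2U/C) = √(2 × 3.25×10⁻⁵ / 1.51×10⁻¹⁰) = 6.55×10² V.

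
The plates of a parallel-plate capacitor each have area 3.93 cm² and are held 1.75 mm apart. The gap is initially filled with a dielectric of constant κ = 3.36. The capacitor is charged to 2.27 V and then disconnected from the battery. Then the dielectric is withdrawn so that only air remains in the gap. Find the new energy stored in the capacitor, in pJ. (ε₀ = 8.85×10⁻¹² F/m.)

A = 3.93 cm² = 3.93×10⁻⁴ m².
Initially C₁ = κε₀A/d = 3.36 × 8.85×10⁻¹² × 3.93×10⁻⁴ / 1.75×10⁻³ = 6.68×10⁻¹² F.
U₁ = 1.72×10⁻¹¹ J.
Isolated ⇒ Q is held fixed. C₂ = 0.298 C₁ and U = Q²/(2C), so U₂/U₁ = C₁/C₂ = 3.36.
U₂ = 3.36 × 1.72×10⁻¹¹ = 5.78×10⁻¹¹ J.

U ≈ 57.8 pJ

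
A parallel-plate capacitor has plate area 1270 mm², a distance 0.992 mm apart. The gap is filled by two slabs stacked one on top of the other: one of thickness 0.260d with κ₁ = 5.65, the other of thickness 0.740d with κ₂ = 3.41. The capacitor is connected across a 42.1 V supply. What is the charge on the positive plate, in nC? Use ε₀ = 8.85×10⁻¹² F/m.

A = 1270 mm² = 1.27×10⁻³ m².
Stacked slabs ⇒ two capacitors in series, each with the full plate area.
C₁ = κ₁ε₀A/d₁ = 5.65 × 8.85×10⁻¹² × 1.27×10⁻³ / 2.58×10⁻⁴ = 2.46×10⁻¹⁰ F.
C₂ = κ₂ε₀A/d₂ = 3.41 × 8.85×10⁻¹² × 1.27×10⁻³ / 7.34×10⁻⁴ = 5.22×10⁻¹¹ F.
C = (1/C₁ + 1/C₂)⁻¹ = 4.31×10⁻¹¹ F.
Q = CV = 4.31×10⁻¹¹ × 42.1 = 1.81×10⁻⁹ C.

Q ≈ 1.81 nC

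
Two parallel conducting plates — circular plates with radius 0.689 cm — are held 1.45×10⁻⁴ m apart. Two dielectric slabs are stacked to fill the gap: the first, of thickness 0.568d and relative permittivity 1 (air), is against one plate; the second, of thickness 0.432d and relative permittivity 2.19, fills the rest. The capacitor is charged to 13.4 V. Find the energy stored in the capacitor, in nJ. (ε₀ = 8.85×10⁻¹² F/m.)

A = π(0.689 cm)² = 1.49×10⁻⁴ m².
Stacked slabs ⇒ two capacitors in series, each with the full plate area.
C₁ = κ₁ε₀A/d₁ = 1.00 × 8.85×10⁻¹² × 1.49×10⁻⁴ / 8.24×10⁻⁵ = 1.60×10⁻¹¹ F.
C₂ = κ₂ε₀A/d₂ = 2.19 × 8.85×10⁻¹² × 1.49×10⁻⁴ / 6.26×10⁻⁵ = 4.61×10⁻¹¹ F.
C = (1/C₁ + 1/C₂)⁻¹ = 1.19×10⁻¹¹ F.
U = ½CV² = ½ × 1.19×10⁻¹¹ × (13.4)² = 1.07×10⁻⁹ J.

1.07 nJ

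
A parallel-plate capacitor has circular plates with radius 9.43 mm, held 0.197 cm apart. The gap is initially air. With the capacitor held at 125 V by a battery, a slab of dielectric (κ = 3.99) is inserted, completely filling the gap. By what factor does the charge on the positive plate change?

Battery connected ⇒ V is held fixed.
C₂ = 3.99 C₁ and Q = CV, so Q₂/Q₁ = C₂/C₁ = 3.99.

3.99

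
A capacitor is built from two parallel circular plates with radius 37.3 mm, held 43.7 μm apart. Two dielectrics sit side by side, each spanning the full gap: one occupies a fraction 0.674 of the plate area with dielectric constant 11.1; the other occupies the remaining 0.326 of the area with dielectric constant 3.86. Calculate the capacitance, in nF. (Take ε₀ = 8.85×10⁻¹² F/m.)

A = π(37.3 mm)² = 4.37×10⁻³ m².
Side-by-side slabs ⇒ two capacitors in parallel, each spanning the full gap.
C₁ = κ₁ε₀A₁/d = 11.1 × 8.85×10⁻¹² × 2.95×10⁻³ / 4.37×10⁻⁵ = 6.62×10⁻⁹ F.
C₂ = κ₂ε₀A₂/d = 3.86 × 8.85×10⁻¹² × 1.42×10⁻³ / 4.37×10⁻⁵ = 1.11×10⁻⁹ F.
C = C₁ + C₂ = 7.74×10⁻⁹ F.

C ≈ 7.74 nF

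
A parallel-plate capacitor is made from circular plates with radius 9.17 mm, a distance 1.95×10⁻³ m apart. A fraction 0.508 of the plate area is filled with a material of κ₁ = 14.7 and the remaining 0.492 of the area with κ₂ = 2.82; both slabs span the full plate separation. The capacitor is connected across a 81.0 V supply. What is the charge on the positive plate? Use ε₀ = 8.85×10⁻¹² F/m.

Q ≈ 0.860 nC

A = π(9.17 mm)² = 2.64×10⁻⁴ m².
Side-by-side slabs ⇒ two capacitors in parallel, each spanning the full gap.
C₁ = κ₁ε₀A₁/d = 14.7 × 8.85×10⁻¹² × 1.34×10⁻⁴ / 1.95×10⁻³ = 8.95×10⁻¹² F.
C₂ = κ₂ε₀A₂/d = 2.82 × 8.85×10⁻¹² × 1.30×10⁻⁴ / 1.95×10⁻³ = 1.66×10⁻¹² F.
C = C₁ + C₂ = 1.06×10⁻¹¹ F.
Q = CV = 1.06×10⁻¹¹ × 81.0 = 8.60×10⁻¹⁰ C.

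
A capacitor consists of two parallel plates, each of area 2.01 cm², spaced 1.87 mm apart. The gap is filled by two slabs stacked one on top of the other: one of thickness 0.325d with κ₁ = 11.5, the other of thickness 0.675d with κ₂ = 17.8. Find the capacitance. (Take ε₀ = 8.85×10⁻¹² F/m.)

C ≈ 14.4 pF

A = 2.01 cm² = 2.01×10⁻⁴ m².
Stacked slabs ⇒ two capacitors in series, each with the full plate area.
C₁ = κ₁ε₀A/d₁ = 11.5 × 8.85×10⁻¹² × 2.01×10⁻⁴ / 6.08×10⁻⁴ = 3.37×10⁻¹¹ F.
C₂ = κ₂ε₀A/d₂ = 17.8 × 8.85×10⁻¹² × 2.01×10⁻⁴ / 1.26×10⁻³ = 2.51×10⁻¹¹ F.
C = (1/C₁ + 1/C₂)⁻¹ = 1.44×10⁻¹¹ F.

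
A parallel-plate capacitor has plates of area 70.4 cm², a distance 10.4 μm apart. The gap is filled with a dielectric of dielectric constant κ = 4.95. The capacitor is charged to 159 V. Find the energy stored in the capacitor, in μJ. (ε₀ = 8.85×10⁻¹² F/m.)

U ≈ 375 μJ

A = 70.4 cm² = 7.04×10⁻³ m².
C = κε₀A/d = 4.95 × 8.85×10⁻¹² × 7.04×10⁻³ / 1.04×10⁻⁵ = 2.97×10⁻⁸ F.
U = ½CV² = ½ × 2.97×10⁻⁸ × (159)² = 3.75×10⁻⁴ J.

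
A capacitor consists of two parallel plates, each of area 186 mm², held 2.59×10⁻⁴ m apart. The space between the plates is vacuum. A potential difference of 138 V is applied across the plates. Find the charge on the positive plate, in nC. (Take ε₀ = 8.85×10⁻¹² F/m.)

0.877 nC

A = 186 mm² = 1.86×10⁻⁴ m².
C = ε₀A/d = 8.85×10⁻¹² × 1.86×10⁻⁴ / 2.59×10⁻⁴ = 6.36×10⁻¹² F.
Q = CV = 6.36×10⁻¹² × 138 = 8.77×10⁻¹⁰ C.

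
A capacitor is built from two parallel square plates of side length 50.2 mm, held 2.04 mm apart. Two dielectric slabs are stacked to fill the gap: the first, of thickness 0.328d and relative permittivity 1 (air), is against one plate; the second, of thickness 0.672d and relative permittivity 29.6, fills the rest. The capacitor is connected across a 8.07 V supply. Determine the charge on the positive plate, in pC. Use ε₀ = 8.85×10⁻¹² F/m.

Q ≈ 252 pC

A = (50.2 mm)² = 2.52×10⁻³ m².
Stacked slabs ⇒ two capacitors in series, each with the full plate area.
C₁ = κ₁ε₀A/d₁ = 1.00 × 8.85×10⁻¹² × 2.52×10⁻³ / 6.69×10⁻⁴ = 3.33×10⁻¹¹ F.
C₂ = κ₂ε₀A/d₂ = 29.6 × 8.85×10⁻¹² × 2.52×10⁻³ / 1.37×10⁻³ = 4.82×10⁻¹⁰ F.
C = (1/C₁ + 1/C₂)⁻¹ = 3.12×10⁻¹¹ F.
Q = CV = 3.12×10⁻¹¹ × 8.07 = 2.52×10⁻¹⁰ C.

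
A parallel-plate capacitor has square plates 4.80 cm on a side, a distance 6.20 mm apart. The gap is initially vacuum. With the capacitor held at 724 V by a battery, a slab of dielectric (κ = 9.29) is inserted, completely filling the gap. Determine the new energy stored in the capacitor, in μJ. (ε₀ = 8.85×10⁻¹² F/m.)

A = (4.80 cm)² = 2.30×10⁻³ m².
Initially C₁ = ε₀A/d = 8.85×10⁻¹² × 2.30×10⁻³ / 6.20×10⁻³ = 3.29×10⁻¹² F.
U₁ = 8.62×10⁻⁷ J.
Battery connected ⇒ V is held fixed. C₂ = 9.29 C₁ and U = ½CV², so U₂/U₁ = C₂/C₁ = 9.29.
U₂ = 9.29 × 8.62×10⁻⁷ = 8.01×10⁻⁶ J.

U ≈ 8.01 μJ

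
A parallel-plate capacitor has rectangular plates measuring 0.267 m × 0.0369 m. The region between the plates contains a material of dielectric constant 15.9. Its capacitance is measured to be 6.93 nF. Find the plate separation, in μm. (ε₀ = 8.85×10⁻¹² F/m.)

A = 0.267 × 0.0369 m² = 9.85×10⁻³ m².
d = κε₀A/C = 15.9 × 8.85×10⁻¹² × 9.85×10⁻³ / 6.93×10⁻⁹ = 2.00×10⁻⁴ m.

d ≈ 200 μm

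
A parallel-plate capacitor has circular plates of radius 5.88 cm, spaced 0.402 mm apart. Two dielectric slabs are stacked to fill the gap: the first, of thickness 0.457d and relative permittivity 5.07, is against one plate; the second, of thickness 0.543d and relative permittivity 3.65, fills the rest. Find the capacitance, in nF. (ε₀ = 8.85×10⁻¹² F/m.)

A = π(5.88 cm)² = 1.09×10⁻² m².
Stacked slabs ⇒ two capacitors in series, each with the full plate area.
C₁ = κ₁ε₀A/d₁ = 5.07 × 8.85×10⁻¹² × 1.09×10⁻² / 1.84×10⁻⁴ = 2.65×10⁻⁹ F.
C₂ = κ₂ε₀A/d₂ = 3.65 × 8.85×10⁻¹² × 1.09×10⁻² / 2.18×10⁻⁴ = 1.61×10⁻⁹ F.
C = (1/C₁ + 1/C₂)⁻¹ = 1.00×10⁻⁹ F.

C ≈ 1.00 nF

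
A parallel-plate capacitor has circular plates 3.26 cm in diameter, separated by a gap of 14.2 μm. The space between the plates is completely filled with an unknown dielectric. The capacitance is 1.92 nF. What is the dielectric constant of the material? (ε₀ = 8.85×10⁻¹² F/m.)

A = π(3.26/2 cm)² = 8.35×10⁻⁴ m².
κ = Cd/(ε₀A) = 1.92×10⁻⁹ × 1.42×10⁻⁵ / (8.85×10⁻¹² × 8.35×10⁻⁴) = 3.69.

3.69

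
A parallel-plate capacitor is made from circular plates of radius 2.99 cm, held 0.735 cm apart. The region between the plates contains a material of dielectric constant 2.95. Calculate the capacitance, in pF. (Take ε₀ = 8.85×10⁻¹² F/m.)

C ≈ 9.98 pF

A = π(2.99 cm)² = 2.81×10⁻³ m².
C = κε₀A/d = 2.95 × 8.85×10⁻¹² × 2.81×10⁻³ / 7.35×10⁻³ = 9.98×10⁻¹² F.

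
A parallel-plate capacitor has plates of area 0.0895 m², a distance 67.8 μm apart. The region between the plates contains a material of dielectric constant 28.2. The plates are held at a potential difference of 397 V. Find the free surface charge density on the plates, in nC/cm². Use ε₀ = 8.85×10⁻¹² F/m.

146 nC/cm²

C = κε₀A/d = 28.2 × 8.85×10⁻¹² × 8.95×10⁻² / 6.78×10⁻⁵ = 3.29×10⁻⁷ F.
σ = Q/A = CV/A = 3.29×10⁻⁷ × 397 / 8.95×10⁻² = 1.46×10⁻³ C/m².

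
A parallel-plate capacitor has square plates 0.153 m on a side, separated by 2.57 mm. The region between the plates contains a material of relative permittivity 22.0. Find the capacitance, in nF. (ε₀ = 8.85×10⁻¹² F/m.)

A = (0.153 m)² = 2.34×10⁻² m².
C = κε₀A/d = 22.0 × 8.85×10⁻¹² × 2.34×10⁻² / 2.57×10⁻³ = 1.77×10⁻⁹ F.

1.77 nF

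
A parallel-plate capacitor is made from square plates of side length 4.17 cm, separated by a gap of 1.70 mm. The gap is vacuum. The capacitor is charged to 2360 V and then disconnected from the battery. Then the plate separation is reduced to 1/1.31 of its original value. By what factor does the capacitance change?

1.31

C = ε₀A/d scales as 1/d, so C₂/C₁ = d₁/d₂ = 1.31.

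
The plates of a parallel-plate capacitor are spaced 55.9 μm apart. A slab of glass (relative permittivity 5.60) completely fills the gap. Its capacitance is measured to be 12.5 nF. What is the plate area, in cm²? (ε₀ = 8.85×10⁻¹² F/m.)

141 cm²

A = Cd/(κε₀) = 1.25×10⁻⁸ × 5.59×10⁻⁵ / (5.60 × 8.85×10⁻¹²) = 1.41×10⁻² m².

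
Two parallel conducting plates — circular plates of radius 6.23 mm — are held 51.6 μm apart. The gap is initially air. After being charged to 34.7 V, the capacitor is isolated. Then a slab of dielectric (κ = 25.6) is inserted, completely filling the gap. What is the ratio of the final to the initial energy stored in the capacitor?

U₂/U₁ ≈ 0.0391

Isolated ⇒ Q is held fixed.
C₂ = 25.6 C₁ and U = Q²/(2C), so U₂/U₁ = C₁/C₂ = 0.0391.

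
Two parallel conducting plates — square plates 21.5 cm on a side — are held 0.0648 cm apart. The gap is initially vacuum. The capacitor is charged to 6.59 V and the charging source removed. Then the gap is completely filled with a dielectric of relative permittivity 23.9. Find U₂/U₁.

U₂/U₁ ≈ 0.0418

Isolated ⇒ Q is held fixed.
C₂ = 23.9 C₁ and U = Q²/(2C), so U₂/U₁ = C₁/C₂ = 0.0418.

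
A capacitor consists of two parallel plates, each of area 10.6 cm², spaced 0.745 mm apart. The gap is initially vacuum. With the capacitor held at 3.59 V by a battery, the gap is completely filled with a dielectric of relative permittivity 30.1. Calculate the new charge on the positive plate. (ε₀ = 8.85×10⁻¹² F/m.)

A = 10.6 cm² = 1.06×10⁻³ m².
Initially C₁ = ε₀A/d = 8.85×10⁻¹² × 1.06×10⁻³ / 7.45×10⁻⁴ = 1.26×10⁻¹¹ F.
Q₁ = 4.52×10⁻¹¹ C.
Battery connected ⇒ V is held fixed. C₂ = 30.1 C₁ and Q = CV, so Q₂/Q₁ = C₂/C₁ = 30.1.
Q₂ = 30.1 × 4.52×10⁻¹¹ = 1.36×10⁻⁹ C.

Q ≈ 1.36 nC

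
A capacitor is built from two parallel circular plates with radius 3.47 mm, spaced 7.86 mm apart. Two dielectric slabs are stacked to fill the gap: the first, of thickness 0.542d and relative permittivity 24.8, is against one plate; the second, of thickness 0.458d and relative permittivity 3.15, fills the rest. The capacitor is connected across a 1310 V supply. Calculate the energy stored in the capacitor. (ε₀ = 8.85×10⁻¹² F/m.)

A = π(3.47 mm)² = 3.78×10⁻⁵ m².
Stacked slabs ⇒ two capacitors in series, each with the full plate area.
C₁ = κ₁ε₀A/d₁ = 24.8 × 8.85×10⁻¹² × 3.78×10⁻⁵ / 4.26×10⁻³ = 1.95×10⁻¹² F.
C₂ = κ₂ε₀A/d₂ = 3.15 × 8.85×10⁻¹² × 3.78×10⁻⁵ / 3.60×10⁻³ = 2.93×10⁻¹³ F.
C = (1/C₁ + 1/C₂)⁻¹ = 2.55×10⁻¹³ F.
U = ½CV² = ½ × 2.55×10⁻¹³ × (1310)² = 2.19×10⁻⁷ J.

219 nJ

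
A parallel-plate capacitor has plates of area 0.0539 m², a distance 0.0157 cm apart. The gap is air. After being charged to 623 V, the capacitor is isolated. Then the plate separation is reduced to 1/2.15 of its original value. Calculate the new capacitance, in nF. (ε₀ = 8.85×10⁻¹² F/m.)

Initially C₁ = ε₀A/d = 8.85×10⁻¹² × 5.39×10⁻² / 1.57×10⁻⁴ = 3.04×10⁻⁹ F.
C = ε₀A/d scales as 1/d, so C₂/C₁ = d₁/d₂ = 2.15.
C₂ = 2.15 × 3.04×10⁻⁹ = 6.53×10⁻⁹ F.

C ≈ 6.53 nF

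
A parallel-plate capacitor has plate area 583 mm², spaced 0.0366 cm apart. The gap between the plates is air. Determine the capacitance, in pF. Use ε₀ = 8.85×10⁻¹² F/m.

C ≈ 14.1 pF

A = 583 mm² = 5.83×10⁻⁴ m².
C = ε₀A/d = 8.85×10⁻¹² × 5.83×10⁻⁴ / 3.66×10⁻⁴ = 1.41×10⁻¹¹ F.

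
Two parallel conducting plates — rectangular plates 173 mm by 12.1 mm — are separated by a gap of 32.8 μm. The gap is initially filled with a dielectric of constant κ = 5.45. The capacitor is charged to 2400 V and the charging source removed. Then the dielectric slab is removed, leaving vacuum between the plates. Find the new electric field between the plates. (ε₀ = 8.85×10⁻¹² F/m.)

399 MV/m

A = 173 × 12.1 mm² = 2.09×10⁻³ m².
Initially C₁ = κε₀A/d = 5.45 × 8.85×10⁻¹² × 2.09×10⁻³ / 3.28×10⁻⁵ = 3.08×10⁻⁹ F.
E₁ = 7.32×10⁷ V/m.
Isolated ⇒ Q is held fixed. V₂ = Q/C₂ = V₁/0.183; E = V/d, so E₂/E₁ = (V₂/V₁)(d₁/d₂) = 5.45.
E₂ = 5.45 × 7.32×10⁷ = 3.99×10⁸ V/m.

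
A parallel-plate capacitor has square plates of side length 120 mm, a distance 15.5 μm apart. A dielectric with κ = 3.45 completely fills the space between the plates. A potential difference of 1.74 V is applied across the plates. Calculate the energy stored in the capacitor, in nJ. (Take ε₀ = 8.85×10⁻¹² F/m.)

42.9 nJ

A = (120 mm)² = 1.44×10⁻² m².
C = κε₀A/d = 3.45 × 8.85×10⁻¹² × 1.44×10⁻² / 1.55×10⁻⁵ = 2.84×10⁻⁸ F.
U = ½CV² = ½ × 2.84×10⁻⁸ × (1.74)² = 4.29×10⁻⁸ J.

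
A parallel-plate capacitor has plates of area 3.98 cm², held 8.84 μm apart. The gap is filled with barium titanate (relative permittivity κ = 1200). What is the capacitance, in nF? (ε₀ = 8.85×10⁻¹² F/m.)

A = 3.98 cm² = 3.98×10⁻⁴ m².
C = κε₀A/d = 1200 × 8.85×10⁻¹² × 3.98×10⁻⁴ / 8.84×10⁻⁶ = 4.78×10⁻⁷ F.

C ≈ 478 nF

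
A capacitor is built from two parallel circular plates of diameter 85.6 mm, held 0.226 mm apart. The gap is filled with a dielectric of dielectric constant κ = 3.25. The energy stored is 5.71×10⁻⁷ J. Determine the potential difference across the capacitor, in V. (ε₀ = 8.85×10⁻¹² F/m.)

V ≈ 39.5 V

A = π(85.6/2 mm)² = 5.75×10⁻³ m².
C = κε₀A/d = 3.25 × 8.85×10⁻¹² × 5.75×10⁻³ / 2.26×10⁻⁴ = 7.32×10⁻¹⁰ F.
V = √(2U/C) = √(2 × 5.71×10⁻⁷ / 7.32×10⁻¹⁰) = 39.5 V.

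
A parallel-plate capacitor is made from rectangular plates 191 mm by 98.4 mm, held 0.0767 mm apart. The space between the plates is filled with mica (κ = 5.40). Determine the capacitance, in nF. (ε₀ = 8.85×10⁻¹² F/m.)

A = 191 × 98.4 mm² = 1.88×10⁻² m².
C = κε₀A/d = 5.40 × 8.85×10⁻¹² × 1.88×10⁻² / 7.67×10⁻⁵ = 1.17×10⁻⁸ F.

C ≈ 11.7 nF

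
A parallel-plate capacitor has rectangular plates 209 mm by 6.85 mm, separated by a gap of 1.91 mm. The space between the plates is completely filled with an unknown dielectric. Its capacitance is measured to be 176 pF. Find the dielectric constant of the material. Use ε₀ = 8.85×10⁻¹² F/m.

26.5

A = 209 × 6.85 mm² = 1.43×10⁻³ m².
κ = Cd/(ε₀A) = 1.76×10⁻¹⁰ × 1.91×10⁻³ / (8.85×10⁻¹² × 1.43×10⁻³) = 26.5.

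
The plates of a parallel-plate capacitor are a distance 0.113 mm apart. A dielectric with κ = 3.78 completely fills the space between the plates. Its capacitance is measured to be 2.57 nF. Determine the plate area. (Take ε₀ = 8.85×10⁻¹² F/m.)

A = Cd/(κε₀) = 2.57×10⁻⁹ × 1.13×10⁻⁴ / (3.78 × 8.85×10⁻¹²) = 8.68×10⁻³ m².

86.8 cm²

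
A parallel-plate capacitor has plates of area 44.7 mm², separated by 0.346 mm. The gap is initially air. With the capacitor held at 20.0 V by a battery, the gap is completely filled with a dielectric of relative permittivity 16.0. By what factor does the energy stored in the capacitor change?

U₂/U₁ ≈ 16.0

Battery connected ⇒ V is held fixed.
C₂ = 16.0 C₁ and U = ½CV², so U₂/U₁ = C₂/C₁ = 16.0.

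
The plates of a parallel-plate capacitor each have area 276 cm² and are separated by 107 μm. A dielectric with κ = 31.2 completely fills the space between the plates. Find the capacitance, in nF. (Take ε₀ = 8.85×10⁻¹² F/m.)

A = 276 cm² = 2.76×10⁻² m².
C = κε₀A/d = 31.2 × 8.85×10⁻¹² × 2.76×10⁻² / 1.07×10⁻⁴ = 7.12×10⁻⁸ F.

C ≈ 71.2 nF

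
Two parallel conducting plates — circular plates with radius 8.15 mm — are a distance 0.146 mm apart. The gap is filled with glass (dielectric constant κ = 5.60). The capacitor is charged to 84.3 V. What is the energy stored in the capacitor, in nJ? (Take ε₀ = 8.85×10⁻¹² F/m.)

U ≈ 252 nJ

A = π(8.15 mm)² = 2.09×10⁻⁴ m².
C = κε₀A/d = 5.60 × 8.85×10⁻¹² × 2.09×10⁻⁴ / 1.46×10⁻⁴ = 7.08×10⁻¹¹ F.
U = ½CV² = ½ × 7.08×10⁻¹¹ × (84.3)² = 2.52×10⁻⁷ J.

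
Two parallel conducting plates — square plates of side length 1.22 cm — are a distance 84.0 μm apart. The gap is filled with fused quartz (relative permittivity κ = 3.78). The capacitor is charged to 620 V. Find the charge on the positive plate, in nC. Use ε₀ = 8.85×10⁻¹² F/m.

A = (1.22 cm)² = 1.49×10⁻⁴ m².
C = κε₀A/d = 3.78 × 8.85×10⁻¹² × 1.49×10⁻⁴ / 8.40×10⁻⁵ = 5.93×10⁻¹¹ F.
Q = CV = 5.93×10⁻¹¹ × 620 = 3.68×10⁻⁸ C.

Q ≈ 36.8 nC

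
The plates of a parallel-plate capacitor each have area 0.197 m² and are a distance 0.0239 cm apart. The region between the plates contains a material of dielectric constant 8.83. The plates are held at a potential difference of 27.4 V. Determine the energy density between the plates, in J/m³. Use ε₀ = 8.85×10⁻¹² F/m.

E = V/d = 27.4 / 2.39×10⁻⁴ = 1.15×10⁵ V/m.
u = ½κε₀E² = ½ × 8.83 × 8.85×10⁻¹² × (1.15×10⁵)² = 0.514 J/m³.

0.514 J/m³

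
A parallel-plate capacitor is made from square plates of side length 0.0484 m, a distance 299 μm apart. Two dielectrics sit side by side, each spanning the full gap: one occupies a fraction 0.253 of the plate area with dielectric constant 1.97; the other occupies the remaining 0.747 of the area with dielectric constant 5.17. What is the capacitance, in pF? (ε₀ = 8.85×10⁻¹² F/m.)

A = (0.0484 m)² = 2.34×10⁻³ m².
Side-by-side slabs ⇒ two capacitors in parallel, each spanning the full gap.
C₁ = κ₁ε₀A₁/d = 1.97 × 8.85×10⁻¹² × 5.93×10⁻⁴ / 2.99×10⁻⁴ = 3.46×10⁻¹¹ F.
C₂ = κ₂ε₀A₂/d = 5.17 × 8.85×10⁻¹² × 1.75×10⁻³ / 2.99×10⁻⁴ = 2.68×10⁻¹⁰ F.
C = C₁ + C₂ = 3.02×10⁻¹⁰ F.

302 pF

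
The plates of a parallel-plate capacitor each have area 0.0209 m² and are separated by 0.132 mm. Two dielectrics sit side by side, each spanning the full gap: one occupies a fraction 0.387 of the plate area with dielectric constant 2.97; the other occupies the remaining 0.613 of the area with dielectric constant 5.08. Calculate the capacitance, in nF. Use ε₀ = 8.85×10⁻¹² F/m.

Side-by-side slabs ⇒ two capacitors in parallel, each spanning the full gap.
C₁ = κ₁ε₀A₁/d = 2.97 × 8.85×10⁻¹² × 8.09×10⁻³ / 1.32×10⁻⁴ = 1.61×10⁻⁹ F.
C₂ = κ₂ε₀A₂/d = 5.08 × 8.85×10⁻¹² × 1.28×10⁻² / 1.32×10⁻⁴ = 4.36×10⁻⁹ F.
C = C₁ + C₂ = 5.97×10⁻⁹ F.

C ≈ 5.97 nF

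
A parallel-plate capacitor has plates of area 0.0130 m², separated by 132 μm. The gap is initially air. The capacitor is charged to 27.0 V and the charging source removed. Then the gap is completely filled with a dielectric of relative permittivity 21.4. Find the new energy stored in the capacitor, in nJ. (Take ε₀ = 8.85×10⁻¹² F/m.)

Initially C₁ = ε₀A/d = 8.85×10⁻¹² × 1.30×10⁻² / 1.32×10⁻⁴ = 8.72×10⁻¹⁰ F.
U₁ = 3.18×10⁻⁷ J.
Isolated ⇒ Q is held fixed. C₂ = 21.4 C₁ and U = Q²/(2C), so U₂/U₁ = C₁/C₂ = 0.0467.
U₂ = 0.0467 × 3.18×10⁻⁷ = 1.48×10⁻⁸ J.

14.8 nJ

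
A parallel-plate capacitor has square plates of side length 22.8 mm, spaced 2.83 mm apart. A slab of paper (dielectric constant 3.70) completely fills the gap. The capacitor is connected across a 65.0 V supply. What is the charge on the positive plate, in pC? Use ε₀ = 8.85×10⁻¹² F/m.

A = (22.8 mm)² = 5.20×10⁻⁴ m².
C = κε₀A/d = 3.70 × 8.85×10⁻¹² × 5.20×10⁻⁴ / 2.83×10⁻³ = 6.01×10⁻¹² F.
Q = CV = 6.01×10⁻¹² × 65.0 = 3.91×10⁻¹⁰ C.

Q ≈ 391 pC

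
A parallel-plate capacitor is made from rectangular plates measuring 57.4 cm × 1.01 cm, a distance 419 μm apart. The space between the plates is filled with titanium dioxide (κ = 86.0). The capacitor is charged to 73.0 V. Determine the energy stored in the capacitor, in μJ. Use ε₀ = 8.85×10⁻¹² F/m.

28.1 μJ

A = 57.4 × 1.01 cm² = 5.80×10⁻³ m².
C = κε₀A/d = 86.0 × 8.85×10⁻¹² × 5.80×10⁻³ / 4.19×10⁻⁴ = 1.05×10⁻⁸ F.
U = ½CV² = ½ × 1.05×10⁻⁸ × (73.0)² = 2.81×10⁻⁵ J.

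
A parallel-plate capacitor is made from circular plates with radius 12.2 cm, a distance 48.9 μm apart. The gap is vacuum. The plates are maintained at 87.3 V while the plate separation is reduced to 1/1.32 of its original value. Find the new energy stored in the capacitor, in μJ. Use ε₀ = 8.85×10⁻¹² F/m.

42.6 μJ

A = π(12.2 cm)² = 4.68×10⁻² m².
Initially C₁ = ε₀A/d = 8.85×10⁻¹² × 4.68×10⁻² / 4.89×10⁻⁵ = 8.46×10⁻⁹ F.
U₁ = 3.22×10⁻⁵ J.
Battery connected ⇒ V is held fixed. C₂ = 1.32 C₁ and U = ½CV², so U₂/U₁ = C₂/C₁ = 1.32.
U₂ = 1.32 × 3.22×10⁻⁵ = 4.26×10⁻⁵ J.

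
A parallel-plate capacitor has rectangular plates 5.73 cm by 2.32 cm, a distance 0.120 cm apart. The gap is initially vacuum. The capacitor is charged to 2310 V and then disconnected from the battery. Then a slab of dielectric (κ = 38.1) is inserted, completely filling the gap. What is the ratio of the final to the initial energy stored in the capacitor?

U₂/U₁ ≈ 0.0262

Isolated ⇒ Q is held fixed.
C₂ = 38.1 C₁ and U = Q²/(2C), so U₂/U₁ = C₁/C₂ = 0.0262.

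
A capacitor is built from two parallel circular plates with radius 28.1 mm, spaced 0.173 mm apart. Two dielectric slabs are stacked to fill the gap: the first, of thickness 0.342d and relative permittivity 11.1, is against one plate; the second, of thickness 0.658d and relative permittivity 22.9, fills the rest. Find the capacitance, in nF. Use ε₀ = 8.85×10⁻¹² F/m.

A = π(28.1 mm)² = 2.48×10⁻³ m².
Stacked slabs ⇒ two capacitors in series, each with the full plate area.
C₁ = κ₁ε₀A/d₁ = 11.1 × 8.85×10⁻¹² × 2.48×10⁻³ / 5.92×10⁻⁵ = 4.12×10⁻⁹ F.
C₂ = κ₂ε₀A/d₂ = 22.9 × 8.85×10⁻¹² × 2.48×10⁻³ / 1.14×10⁻⁴ = 4.42×10⁻⁹ F.
C = (1/C₁ + 1/C₂)⁻¹ = 2.13×10⁻⁹ F.

C ≈ 2.13 nF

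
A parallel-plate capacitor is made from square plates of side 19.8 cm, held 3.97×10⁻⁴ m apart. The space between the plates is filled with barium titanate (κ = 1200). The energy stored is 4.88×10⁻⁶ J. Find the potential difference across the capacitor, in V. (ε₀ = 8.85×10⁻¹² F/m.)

A = (19.8 cm)² = 3.92×10⁻² m².
C = κε₀A/d = 1200 × 8.85×10⁻¹² × 3.92×10⁻² / 3.97×10⁻⁴ = 1.05×10⁻⁶ F.
V = √(2U/C) = √(2 × 4.88×10⁻⁶ / 1.05×10⁻⁶) = 3.05 V.

3.05 V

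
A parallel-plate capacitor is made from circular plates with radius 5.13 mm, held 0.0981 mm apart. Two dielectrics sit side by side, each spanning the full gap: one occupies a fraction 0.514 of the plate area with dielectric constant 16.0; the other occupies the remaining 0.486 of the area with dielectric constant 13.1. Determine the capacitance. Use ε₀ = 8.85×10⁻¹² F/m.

A = π(5.13 mm)² = 8.27×10⁻⁵ m².
Side-by-side slabs ⇒ two capacitors in parallel, each spanning the full gap.
C₁ = κ₁ε₀A₁/d = 16.0 × 8.85×10⁻¹² × 4.25×10⁻⁵ / 9.81×10⁻⁵ = 6.13×10⁻¹¹ F.
C₂ = κ₂ε₀A₂/d = 13.1 × 8.85×10⁻¹² × 4.02×10⁻⁵ / 9.81×10⁻⁵ = 4.75×10⁻¹¹ F.
C = C₁ + C₂ = 1.09×10⁻¹⁰ F.

C ≈ 109 pF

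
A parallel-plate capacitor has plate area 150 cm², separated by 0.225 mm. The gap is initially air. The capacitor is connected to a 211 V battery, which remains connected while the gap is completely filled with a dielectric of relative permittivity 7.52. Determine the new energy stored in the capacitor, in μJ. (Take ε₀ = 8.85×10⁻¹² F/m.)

U ≈ 98.8 μJ

A = 150 cm² = 1.50×10⁻² m².
Initially C₁ = ε₀A/d = 8.85×10⁻¹² × 1.50×10⁻² / 2.25×10⁻⁴ = 5.90×10⁻¹⁰ F.
U₁ = 1.31×10⁻⁵ J.
Battery connected ⇒ V is held fixed. C₂ = 7.52 C₁ and U = ½CV², so U₂/U₁ = C₂/C₁ = 7.52.
U₂ = 7.52 × 1.31×10⁻⁵ = 9.88×10⁻⁵ J.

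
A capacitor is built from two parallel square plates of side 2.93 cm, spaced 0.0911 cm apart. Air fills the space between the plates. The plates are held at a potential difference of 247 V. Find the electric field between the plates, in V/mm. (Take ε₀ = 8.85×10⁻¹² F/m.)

271 V/mm

E = V/d = 247 / 9.11×10⁻⁴ = 2.71×10⁵ V/m.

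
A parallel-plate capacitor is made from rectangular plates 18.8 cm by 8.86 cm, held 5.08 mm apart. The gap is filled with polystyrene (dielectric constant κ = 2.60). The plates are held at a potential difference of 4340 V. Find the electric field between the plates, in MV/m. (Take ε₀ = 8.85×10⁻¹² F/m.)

E = V/d = 4340 / 5.08×10⁻³ = 8.54×10⁵ V/m.

0.854 MV/m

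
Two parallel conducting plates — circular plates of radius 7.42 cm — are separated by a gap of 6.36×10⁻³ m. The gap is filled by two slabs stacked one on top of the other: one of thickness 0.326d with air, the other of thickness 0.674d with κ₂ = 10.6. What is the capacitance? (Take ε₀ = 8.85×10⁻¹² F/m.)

C ≈ 61.8 pF

A = π(7.42 cm)² = 1.73×10⁻² m².
Stacked slabs ⇒ two capacitors in series, each with the full plate area.
C₁ = κ₁ε₀A/d₁ = 1.00 × 8.85×10⁻¹² × 1.73×10⁻² / 2.07×10⁻³ = 7.38×10⁻¹¹ F.
C₂ = κ₂ε₀A/d₂ = 10.6 × 8.85×10⁻¹² × 1.73×10⁻² / 4.29×10⁻³ = 3.79×10⁻¹⁰ F.
C = (1/C₁ + 1/C₂)⁻¹ = 6.18×10⁻¹¹ F.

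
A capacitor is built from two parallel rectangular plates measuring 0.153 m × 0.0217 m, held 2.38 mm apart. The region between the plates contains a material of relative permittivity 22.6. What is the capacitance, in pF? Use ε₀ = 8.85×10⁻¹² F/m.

A = 0.153 × 0.0217 m² = 3.32×10⁻³ m².
C = κε₀A/d = 22.6 × 8.85×10⁻¹² × 3.32×10⁻³ / 2.38×10⁻³ = 2.79×10⁻¹⁰ F.

C ≈ 279 pF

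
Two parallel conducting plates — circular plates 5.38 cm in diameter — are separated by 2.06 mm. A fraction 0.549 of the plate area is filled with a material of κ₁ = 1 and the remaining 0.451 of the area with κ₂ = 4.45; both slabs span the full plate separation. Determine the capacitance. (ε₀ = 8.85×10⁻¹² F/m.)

C ≈ 25.0 pF

A = π(5.38/2 cm)² = 2.27×10⁻³ m².
Side-by-side slabs ⇒ two capacitors in parallel, each spanning the full gap.
C₁ = κ₁ε₀A₁/d = 1.00 × 8.85×10⁻¹² × 1.25×10⁻³ / 2.06×10⁻³ = 5.36×10⁻¹² F.
C₂ = κ₂ε₀A₂/d = 4.45 × 8.85×10⁻¹² × 1.03×10⁻³ / 2.06×10⁻³ = 1.96×10⁻¹¹ F.
C = C₁ + C₂ = 2.50×10⁻¹¹ F.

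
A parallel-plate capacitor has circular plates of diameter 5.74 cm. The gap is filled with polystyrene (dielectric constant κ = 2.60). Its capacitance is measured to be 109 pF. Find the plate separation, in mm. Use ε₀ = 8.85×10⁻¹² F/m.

0.546 mm

A = π(5.74/2 cm)² = 2.59×10⁻³ m².
d = κε₀A/C = 2.60 × 8.85×10⁻¹² × 2.59×10⁻³ / 1.09×10⁻¹⁰ = 5.46×10⁻⁴ m.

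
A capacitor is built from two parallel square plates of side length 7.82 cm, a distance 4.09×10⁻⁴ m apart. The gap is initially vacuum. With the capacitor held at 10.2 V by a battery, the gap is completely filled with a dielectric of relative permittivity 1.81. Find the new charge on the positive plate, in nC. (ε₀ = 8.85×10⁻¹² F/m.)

A = (7.82 cm)² = 6.12×10⁻³ m².
Initially C₁ = ε₀A/d = 8.85×10⁻¹² × 6.12×10⁻³ / 4.09×10⁻⁴ = 1.32×10⁻¹⁰ F.
Q₁ = 1.35×10⁻⁹ C.
Battery connected ⇒ V is held fixed. C₂ = 1.81 C₁ and Q = CV, so Q₂/Q₁ = C₂/C₁ = 1.81.
Q₂ = 1.81 × 1.35×10⁻⁹ = 2.44×10⁻⁹ C.

2.44 nC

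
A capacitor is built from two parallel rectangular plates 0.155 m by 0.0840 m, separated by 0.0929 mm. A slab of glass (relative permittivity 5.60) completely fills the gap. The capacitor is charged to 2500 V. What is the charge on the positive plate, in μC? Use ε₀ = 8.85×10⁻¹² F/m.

Q ≈ 17.4 μC

A = 0.155 × 0.0840 m² = 1.30×10⁻² m².
C = κε₀A/d = 5.60 × 8.85×10⁻¹² × 1.30×10⁻² / 9.29×10⁻⁵ = 6.95×10⁻⁹ F.
Q = CV = 6.95×10⁻⁹ × 2500 = 1.74×10⁻⁵ C.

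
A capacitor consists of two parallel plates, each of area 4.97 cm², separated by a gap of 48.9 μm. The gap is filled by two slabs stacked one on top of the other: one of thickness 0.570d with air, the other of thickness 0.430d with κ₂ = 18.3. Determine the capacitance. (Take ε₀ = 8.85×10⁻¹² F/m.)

A = 4.97 cm² = 4.97×10⁻⁴ m².
Stacked slabs ⇒ two capacitors in series, each with the full plate area.
C₁ = κ₁ε₀A/d₁ = 1.00 × 8.85×10⁻¹² × 4.97×10⁻⁴ / 2.79×10⁻⁵ = 1.58×10⁻¹⁰ F.
C₂ = κ₂ε₀A/d₂ = 18.3 × 8.85×10⁻¹² × 4.97×10⁻⁴ / 2.10×10⁻⁵ = 3.83×10⁻⁹ F.
C = (1/C₁ + 1/C₂)⁻¹ = 1.52×10⁻¹⁰ F.

152 pF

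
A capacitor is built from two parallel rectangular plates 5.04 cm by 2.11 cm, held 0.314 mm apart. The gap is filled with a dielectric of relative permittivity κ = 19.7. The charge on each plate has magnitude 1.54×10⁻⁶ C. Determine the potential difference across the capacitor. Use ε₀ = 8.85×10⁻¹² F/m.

V ≈ 2.61 kV

A = 5.04 × 2.11 cm² = 1.06×10⁻³ m².
C = κε₀A/d = 19.7 × 8.85×10⁻¹² × 1.06×10⁻³ / 3.14×10⁻⁴ = 5.90×10⁻¹⁰ F.
V = Q/C = 1.54×10⁻⁶ / 5.90×10⁻¹⁰ = 2.61×10³ V.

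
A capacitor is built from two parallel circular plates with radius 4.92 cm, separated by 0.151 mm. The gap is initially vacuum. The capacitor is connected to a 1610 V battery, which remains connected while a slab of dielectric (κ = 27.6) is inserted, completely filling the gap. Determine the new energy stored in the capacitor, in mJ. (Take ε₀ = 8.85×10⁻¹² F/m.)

U ≈ 15.9 mJ

A = π(4.92 cm)² = 7.60×10⁻³ m².
Initially C₁ = ε₀A/d = 8.85×10⁻¹² × 7.60×10⁻³ / 1.51×10⁻⁴ = 4.46×10⁻¹⁰ F.
U₁ = 5.78×10⁻⁴ J.
Battery connected ⇒ V is held fixed. C₂ = 27.6 C₁ and U = ½CV², so U₂/U₁ = C₂/C₁ = 27.6.
U₂ = 27.6 × 5.78×10⁻⁴ = 1.59×10⁻² J.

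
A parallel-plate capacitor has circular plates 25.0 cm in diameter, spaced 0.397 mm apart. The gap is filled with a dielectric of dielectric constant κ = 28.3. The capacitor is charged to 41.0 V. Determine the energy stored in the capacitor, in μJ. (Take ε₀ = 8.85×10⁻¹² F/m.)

A = π(25.0/2 cm)² = 4.91×10⁻² m².
C = κε₀A/d = 28.3 × 8.85×10⁻¹² × 4.91×10⁻² / 3.97×10⁻⁴ = 3.10×10⁻⁸ F.
U = ½CV² = ½ × 3.10×10⁻⁸ × (41.0)² = 2.60×10⁻⁵ J.

U ≈ 26.0 μJ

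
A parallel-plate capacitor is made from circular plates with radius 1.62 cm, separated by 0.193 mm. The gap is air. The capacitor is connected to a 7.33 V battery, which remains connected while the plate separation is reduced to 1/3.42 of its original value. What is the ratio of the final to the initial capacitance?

C₂/C₁ ≈ 3.42

C = ε₀A/d scales as 1/d, so C₂/C₁ = d₁/d₂ = 3.42.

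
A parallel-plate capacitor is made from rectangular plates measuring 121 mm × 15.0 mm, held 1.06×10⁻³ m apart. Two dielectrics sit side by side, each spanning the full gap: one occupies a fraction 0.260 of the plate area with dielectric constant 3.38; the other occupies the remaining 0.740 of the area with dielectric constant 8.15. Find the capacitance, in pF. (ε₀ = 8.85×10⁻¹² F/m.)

C ≈ 105 pF

A = 121 × 15.0 mm² = 1.81×10⁻³ m².
Side-by-side slabs ⇒ two capacitors in parallel, each spanning the full gap.
C₁ = κ₁ε₀A₁/d = 3.38 × 8.85×10⁻¹² × 4.72×10⁻⁴ / 1.06×10⁻³ = 1.33×10⁻¹¹ F.
C₂ = κ₂ε₀A₂/d = 8.15 × 8.85×10⁻¹² × 1.34×10⁻³ / 1.06×10⁻³ = 9.14×10⁻¹¹ F.
C = C₁ + C₂ = 1.05×10⁻¹⁰ F.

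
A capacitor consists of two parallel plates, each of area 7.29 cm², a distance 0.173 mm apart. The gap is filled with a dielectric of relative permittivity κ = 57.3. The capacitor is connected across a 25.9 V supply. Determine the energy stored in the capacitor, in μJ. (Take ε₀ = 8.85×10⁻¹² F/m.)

U ≈ 0.717 μJ

A = 7.29 cm² = 7.29×10⁻⁴ m².
C = κε₀A/d = 57.3 × 8.85×10⁻¹² × 7.29×10⁻⁴ / 1.73×10⁻⁴ = 2.14×10⁻⁹ F.
U = ½CV² = ½ × 2.14×10⁻⁹ × (25.9)² = 7.17×10⁻⁷ J.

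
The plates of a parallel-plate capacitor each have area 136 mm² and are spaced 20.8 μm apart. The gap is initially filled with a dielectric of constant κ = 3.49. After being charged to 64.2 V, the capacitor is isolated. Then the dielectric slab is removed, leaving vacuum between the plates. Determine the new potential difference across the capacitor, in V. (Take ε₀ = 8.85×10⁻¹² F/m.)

A = 136 mm² = 1.36×10⁻⁴ m².
Initially C₁ = κε₀A/d = 3.49 × 8.85×10⁻¹² × 1.36×10⁻⁴ / 2.08×10⁻⁵ = 2.02×10⁻¹⁰ F.
V₁ = 64.2 V.
Isolated ⇒ Q is held fixed. C₂ = 0.287 C₁ and V = Q/C, so V₂/V₁ = C₁/C₂ = 3.49.
V₂ = 3.49 × 64.2 = 2.24×10² V.

V ≈ 224 V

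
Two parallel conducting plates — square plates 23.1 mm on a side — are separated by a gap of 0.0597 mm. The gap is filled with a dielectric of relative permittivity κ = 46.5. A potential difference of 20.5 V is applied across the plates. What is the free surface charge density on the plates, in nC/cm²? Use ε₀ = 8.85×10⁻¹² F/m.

A = (23.1 mm)² = 5.34×10⁻⁴ m².
C = κε₀A/d = 46.5 × 8.85×10⁻¹² × 5.34×10⁻⁴ / 5.97×10⁻⁵ = 3.68×10⁻⁹ F.
σ = Q/A = CV/A = 3.68×10⁻⁹ × 20.5 / 5.34×10⁻⁴ = 1.41×10⁻⁴ C/m².

σ ≈ 14.1 nC/cm²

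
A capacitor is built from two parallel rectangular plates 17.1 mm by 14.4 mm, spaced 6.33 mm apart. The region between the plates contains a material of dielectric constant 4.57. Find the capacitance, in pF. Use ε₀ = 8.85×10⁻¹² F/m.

C ≈ 1.57 pF

A = 17.1 × 14.4 mm² = 2.46×10⁻⁴ m².
C = κε₀A/d = 4.57 × 8.85×10⁻¹² × 2.46×10⁻⁴ / 6.33×10⁻³ = 1.57×10⁻¹² F.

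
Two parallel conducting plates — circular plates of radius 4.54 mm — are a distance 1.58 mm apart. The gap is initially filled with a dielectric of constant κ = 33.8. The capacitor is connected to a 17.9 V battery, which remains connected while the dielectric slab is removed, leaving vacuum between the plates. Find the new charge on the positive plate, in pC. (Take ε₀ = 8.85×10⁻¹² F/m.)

A = π(4.54 mm)² = 6.48×10⁻⁵ m².
Initially C₁ = κε₀A/d = 33.8 × 8.85×10⁻¹² × 6.48×10⁻⁵ / 1.58×10⁻³ = 1.23×10⁻¹¹ F.
Q₁ = 2.19×10⁻¹⁰ C.
Battery connected ⇒ V is held fixed. C₂ = 0.0296 C₁ and Q = CV, so Q₂/Q₁ = C₂/C₁ = 0.0296.
Q₂ = 0.0296 × 2.19×10⁻¹⁰ = 6.49×10⁻¹² C.

6.49 pC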